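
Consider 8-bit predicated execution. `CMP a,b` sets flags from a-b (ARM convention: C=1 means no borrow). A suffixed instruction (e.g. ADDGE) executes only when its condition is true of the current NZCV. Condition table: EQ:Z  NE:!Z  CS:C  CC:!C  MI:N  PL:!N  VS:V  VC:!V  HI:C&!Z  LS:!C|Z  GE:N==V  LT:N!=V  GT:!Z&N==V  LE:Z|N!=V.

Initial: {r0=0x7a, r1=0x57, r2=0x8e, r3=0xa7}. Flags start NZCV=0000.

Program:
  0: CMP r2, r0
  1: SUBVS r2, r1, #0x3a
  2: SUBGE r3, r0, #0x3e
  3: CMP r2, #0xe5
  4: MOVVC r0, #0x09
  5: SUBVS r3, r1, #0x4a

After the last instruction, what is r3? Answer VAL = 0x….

0: ✓ CMP  NZCV=0011
1: ✓ SUBVS  r2←0x1d
2: · SUBGE
3: ✓ CMP  NZCV=0000
4: ✓ MOVVC  r0←0x09
5: · SUBVS

VAL = 0xa7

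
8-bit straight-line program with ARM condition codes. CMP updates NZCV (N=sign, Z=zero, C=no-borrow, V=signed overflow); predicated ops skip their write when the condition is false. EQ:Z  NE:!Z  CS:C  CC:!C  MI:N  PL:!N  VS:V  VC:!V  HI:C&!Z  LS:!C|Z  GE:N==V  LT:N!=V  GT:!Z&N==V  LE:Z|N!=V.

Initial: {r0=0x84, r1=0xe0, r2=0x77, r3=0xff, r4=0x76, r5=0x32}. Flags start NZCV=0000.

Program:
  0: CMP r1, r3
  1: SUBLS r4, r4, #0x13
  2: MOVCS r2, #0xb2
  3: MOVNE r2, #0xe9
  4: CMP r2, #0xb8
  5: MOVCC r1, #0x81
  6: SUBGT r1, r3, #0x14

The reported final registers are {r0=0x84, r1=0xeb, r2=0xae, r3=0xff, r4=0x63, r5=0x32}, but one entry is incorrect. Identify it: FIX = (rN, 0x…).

FIX = (r2, 0xe9)

0: ✓ CMP  NZCV=1000
1: ✓ SUBLS  r4←0x63
2: · MOVCS
3: ✓ MOVNE  r2←0xe9
4: ✓ CMP  NZCV=0010
5: · MOVCC
6: ✓ SUBGT  r1←0xeb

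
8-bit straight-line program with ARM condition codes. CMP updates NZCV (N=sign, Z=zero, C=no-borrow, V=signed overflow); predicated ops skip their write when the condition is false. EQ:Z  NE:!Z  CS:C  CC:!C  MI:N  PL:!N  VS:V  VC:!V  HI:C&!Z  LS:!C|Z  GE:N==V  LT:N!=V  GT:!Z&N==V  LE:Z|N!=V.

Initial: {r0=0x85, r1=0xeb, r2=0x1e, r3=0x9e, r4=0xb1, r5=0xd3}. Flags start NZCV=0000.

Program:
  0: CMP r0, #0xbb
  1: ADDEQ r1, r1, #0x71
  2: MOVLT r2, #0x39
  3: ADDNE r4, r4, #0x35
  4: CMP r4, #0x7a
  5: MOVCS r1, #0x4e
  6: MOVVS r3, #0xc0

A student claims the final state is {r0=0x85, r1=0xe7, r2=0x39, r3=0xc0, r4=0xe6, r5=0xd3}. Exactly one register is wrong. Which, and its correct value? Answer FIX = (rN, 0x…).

[0] flags=1000 → (cmp)
[1] flags=1000 EQ?F → skip
[2] flags=1000 LT?T → r2=0x39
[3] flags=1000 NE?T → r4=0xe6
[4] flags=0011 → (cmp)
[5] flags=0011 CS?T → r1=0x4e
[6] flags=0011 VS?T → r3=0xc0

FIX = (r1, 0x4e)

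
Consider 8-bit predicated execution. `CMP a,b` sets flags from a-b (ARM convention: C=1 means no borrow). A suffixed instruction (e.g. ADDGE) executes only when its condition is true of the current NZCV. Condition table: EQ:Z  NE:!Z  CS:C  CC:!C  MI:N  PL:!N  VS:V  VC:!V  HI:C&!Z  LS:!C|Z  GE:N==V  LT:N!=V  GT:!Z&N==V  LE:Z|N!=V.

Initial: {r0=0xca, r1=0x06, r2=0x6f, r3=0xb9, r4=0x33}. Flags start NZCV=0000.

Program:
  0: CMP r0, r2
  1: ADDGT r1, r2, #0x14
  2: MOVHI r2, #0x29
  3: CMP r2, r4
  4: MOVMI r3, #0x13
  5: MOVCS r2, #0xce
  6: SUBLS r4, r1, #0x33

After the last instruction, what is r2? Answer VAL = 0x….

[0] flags=0011 → (cmp)
[1] flags=0011 GT?F → skip
[2] flags=0011 HI?T → r2=0x29
[3] flags=1000 → (cmp)
[4] flags=1000 MI?T → r3=0x13
[5] flags=1000 CS?F → skip
[6] flags=1000 LS?T → r4=0xd3

VAL = 0x29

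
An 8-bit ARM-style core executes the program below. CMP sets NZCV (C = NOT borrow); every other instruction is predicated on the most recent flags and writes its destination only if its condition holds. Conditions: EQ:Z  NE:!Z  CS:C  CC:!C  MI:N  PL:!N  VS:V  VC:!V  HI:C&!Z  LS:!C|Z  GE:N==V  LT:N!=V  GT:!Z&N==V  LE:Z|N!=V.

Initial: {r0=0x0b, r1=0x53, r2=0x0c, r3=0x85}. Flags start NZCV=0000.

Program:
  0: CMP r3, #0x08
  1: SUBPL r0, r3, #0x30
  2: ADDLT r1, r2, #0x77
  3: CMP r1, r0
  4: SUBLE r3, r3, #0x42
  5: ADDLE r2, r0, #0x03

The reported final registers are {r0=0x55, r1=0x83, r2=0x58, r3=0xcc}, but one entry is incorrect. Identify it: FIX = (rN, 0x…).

FIX = (r3, 0x43)

0: ✓ CMP  NZCV=0011
1: ✓ SUBPL  r0←0x55
2: ✓ ADDLT  r1←0x83
3: ✓ CMP  NZCV=0011
4: ✓ SUBLE  r3←0x43
5: ✓ ADDLE  r2←0x58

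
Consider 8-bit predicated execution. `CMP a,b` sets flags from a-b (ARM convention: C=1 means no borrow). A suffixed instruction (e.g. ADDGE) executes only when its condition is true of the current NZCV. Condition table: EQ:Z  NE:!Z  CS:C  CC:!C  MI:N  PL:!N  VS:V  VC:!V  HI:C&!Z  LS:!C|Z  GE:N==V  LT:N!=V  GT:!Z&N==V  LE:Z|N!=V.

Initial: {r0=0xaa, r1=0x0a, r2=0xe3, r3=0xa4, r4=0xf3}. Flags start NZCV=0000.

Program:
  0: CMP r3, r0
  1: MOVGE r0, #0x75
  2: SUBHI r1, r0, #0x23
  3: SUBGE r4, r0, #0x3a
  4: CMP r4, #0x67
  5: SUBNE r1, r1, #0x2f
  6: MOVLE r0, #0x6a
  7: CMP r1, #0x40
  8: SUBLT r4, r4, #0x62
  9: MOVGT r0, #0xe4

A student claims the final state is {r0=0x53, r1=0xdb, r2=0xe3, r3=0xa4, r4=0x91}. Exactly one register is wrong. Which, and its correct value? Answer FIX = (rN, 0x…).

0: ✓ CMP  NZCV=1000
1: · MOVGE
2: · SUBHI
3: · SUBGE
4: ✓ CMP  NZCV=1010
5: ✓ SUBNE  r1←0xdb
6: ✓ MOVLE  r0←0x6a
7: ✓ CMP  NZCV=1010
8: ✓ SUBLT  r4←0x91
9: · MOVGT

FIX = (r0, 0x6a)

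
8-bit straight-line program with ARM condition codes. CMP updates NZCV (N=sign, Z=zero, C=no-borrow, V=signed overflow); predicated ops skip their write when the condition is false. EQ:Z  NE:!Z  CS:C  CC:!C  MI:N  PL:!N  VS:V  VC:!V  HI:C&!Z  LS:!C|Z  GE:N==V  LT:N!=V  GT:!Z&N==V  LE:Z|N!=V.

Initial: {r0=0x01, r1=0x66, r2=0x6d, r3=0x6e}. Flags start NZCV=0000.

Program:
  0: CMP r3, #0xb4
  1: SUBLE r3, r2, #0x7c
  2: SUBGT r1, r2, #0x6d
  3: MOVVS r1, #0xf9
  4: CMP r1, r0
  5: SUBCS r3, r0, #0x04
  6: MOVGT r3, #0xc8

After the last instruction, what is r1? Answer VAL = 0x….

VAL = 0xf9

0: ✓ CMP  NZCV=1001
1: · SUBLE
2: ✓ SUBGT  r1←0x00
3: ✓ MOVVS  r1←0xf9
4: ✓ CMP  NZCV=1010
5: ✓ SUBCS  r3←0xfd
6: · MOVGT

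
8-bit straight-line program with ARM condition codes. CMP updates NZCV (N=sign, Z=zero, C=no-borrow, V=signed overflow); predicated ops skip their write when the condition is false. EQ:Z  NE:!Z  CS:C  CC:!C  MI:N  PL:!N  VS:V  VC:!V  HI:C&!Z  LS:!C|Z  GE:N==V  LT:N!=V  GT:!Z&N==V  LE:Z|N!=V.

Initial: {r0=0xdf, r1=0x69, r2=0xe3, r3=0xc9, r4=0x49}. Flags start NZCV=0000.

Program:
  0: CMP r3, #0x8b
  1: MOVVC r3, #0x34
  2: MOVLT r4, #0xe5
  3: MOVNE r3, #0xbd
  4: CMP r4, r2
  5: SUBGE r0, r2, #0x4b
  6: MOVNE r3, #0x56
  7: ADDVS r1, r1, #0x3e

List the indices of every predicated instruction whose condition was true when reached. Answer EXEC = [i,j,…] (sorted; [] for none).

EXEC = [1,3,5,6]

0: ✓ CMP  NZCV=0010
1: ✓ MOVVC  r3←0x34
2: · MOVLT
3: ✓ MOVNE  r3←0xbd
4: ✓ CMP  NZCV=0000
5: ✓ SUBGE  r0←0x98
6: ✓ MOVNE  r3←0x56
7: · ADDVS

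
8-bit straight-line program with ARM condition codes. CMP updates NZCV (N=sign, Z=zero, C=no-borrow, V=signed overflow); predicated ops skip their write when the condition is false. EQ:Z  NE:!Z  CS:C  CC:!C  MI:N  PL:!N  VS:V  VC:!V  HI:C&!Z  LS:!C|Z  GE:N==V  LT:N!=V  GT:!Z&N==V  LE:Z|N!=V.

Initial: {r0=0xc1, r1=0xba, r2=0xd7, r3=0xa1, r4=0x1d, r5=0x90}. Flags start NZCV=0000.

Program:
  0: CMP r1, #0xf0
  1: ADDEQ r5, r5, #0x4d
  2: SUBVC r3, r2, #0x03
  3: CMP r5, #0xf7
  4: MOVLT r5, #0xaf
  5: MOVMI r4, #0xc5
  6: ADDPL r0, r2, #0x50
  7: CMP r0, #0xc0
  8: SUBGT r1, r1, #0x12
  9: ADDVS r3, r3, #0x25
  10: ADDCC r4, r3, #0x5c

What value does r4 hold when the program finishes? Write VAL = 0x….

[0] flags=1000 → (cmp)
[1] flags=1000 EQ?F → skip
[2] flags=1000 VC?T → r3=0xd4
[3] flags=1000 → (cmp)
[4] flags=1000 LT?T → r5=0xaf
[5] flags=1000 MI?T → r4=0xc5
[6] flags=1000 PL?F → skip
[7] flags=0010 → (cmp)
[8] flags=0010 GT?T → r1=0xa8
[9] flags=0010 VS?F → skip
[10] flags=0010 CC?F → skip

VAL = 0xc5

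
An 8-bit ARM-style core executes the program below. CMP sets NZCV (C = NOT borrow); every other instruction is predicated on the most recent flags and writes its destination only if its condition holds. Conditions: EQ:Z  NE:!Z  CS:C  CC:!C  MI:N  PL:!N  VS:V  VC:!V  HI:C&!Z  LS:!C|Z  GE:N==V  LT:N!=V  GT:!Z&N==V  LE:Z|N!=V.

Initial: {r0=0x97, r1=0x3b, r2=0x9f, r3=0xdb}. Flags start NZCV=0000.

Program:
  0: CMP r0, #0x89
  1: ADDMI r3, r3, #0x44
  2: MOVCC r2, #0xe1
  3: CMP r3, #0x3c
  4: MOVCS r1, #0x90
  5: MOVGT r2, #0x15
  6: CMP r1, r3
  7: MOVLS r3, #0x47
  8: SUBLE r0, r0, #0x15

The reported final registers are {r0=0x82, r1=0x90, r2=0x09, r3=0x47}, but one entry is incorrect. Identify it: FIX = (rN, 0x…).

[0] flags=0010 → (cmp)
[1] flags=0010 MI?F → skip
[2] flags=0010 CC?F → skip
[3] flags=1010 → (cmp)
[4] flags=1010 CS?T → r1=0x90
[5] flags=1010 GT?F → skip
[6] flags=1000 → (cmp)
[7] flags=1000 LS?T → r3=0x47
[8] flags=1000 LE?T → r0=0x82

FIX = (r2, 0x9f)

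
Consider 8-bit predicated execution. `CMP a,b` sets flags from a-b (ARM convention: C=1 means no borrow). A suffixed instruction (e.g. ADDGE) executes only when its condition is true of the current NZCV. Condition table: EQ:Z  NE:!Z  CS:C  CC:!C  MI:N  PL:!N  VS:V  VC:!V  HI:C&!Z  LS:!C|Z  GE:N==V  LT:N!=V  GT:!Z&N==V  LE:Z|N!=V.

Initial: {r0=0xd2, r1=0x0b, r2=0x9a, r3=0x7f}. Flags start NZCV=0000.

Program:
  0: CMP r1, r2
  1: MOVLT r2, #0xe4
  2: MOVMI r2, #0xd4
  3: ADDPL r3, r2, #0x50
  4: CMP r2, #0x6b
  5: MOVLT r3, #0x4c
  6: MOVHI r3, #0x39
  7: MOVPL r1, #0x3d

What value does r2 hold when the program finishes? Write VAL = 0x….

0: ✓ CMP  NZCV=0000
1: · MOVLT
2: · MOVMI
3: ✓ ADDPL  r3←0xea
4: ✓ CMP  NZCV=0011
5: ✓ MOVLT  r3←0x4c
6: ✓ MOVHI  r3←0x39
7: ✓ MOVPL  r1←0x3d

VAL = 0x9a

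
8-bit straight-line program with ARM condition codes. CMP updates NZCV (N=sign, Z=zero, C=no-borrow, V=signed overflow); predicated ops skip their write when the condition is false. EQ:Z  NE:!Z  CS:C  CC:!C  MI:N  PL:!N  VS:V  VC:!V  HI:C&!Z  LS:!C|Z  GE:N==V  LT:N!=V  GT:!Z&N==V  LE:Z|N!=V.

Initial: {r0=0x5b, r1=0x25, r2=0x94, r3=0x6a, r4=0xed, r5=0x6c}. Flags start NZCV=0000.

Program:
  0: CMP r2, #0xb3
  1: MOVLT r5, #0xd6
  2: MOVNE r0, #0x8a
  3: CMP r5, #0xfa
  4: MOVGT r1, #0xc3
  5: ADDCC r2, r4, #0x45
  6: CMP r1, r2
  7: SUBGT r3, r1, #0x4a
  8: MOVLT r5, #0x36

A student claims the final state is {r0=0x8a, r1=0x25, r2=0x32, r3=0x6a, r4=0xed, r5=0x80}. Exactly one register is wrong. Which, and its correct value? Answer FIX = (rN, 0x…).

FIX = (r5, 0x36)

0: ✓ CMP  NZCV=1000
1: ✓ MOVLT  r5←0xd6
2: ✓ MOVNE  r0←0x8a
3: ✓ CMP  NZCV=1000
4: · MOVGT
5: ✓ ADDCC  r2←0x32
6: ✓ CMP  NZCV=1000
7: · SUBGT
8: ✓ MOVLT  r5←0x36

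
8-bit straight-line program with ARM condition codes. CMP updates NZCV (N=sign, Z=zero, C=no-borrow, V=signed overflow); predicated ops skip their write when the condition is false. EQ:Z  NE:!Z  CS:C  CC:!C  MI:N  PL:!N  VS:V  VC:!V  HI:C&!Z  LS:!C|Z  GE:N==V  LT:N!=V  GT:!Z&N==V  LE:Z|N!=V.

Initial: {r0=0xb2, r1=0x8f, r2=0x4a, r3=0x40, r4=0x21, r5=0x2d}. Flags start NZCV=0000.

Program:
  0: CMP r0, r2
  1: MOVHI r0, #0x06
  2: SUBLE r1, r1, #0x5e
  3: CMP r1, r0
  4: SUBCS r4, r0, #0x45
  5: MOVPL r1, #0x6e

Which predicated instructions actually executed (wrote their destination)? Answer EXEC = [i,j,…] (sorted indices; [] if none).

EXEC = [1,2,4,5]

[0] flags=0011 → (cmp)
[1] flags=0011 HI?T → r0=0x06
[2] flags=0011 LE?T → r1=0x31
[3] flags=0010 → (cmp)
[4] flags=0010 CS?T → r4=0xc1
[5] flags=0010 PL?T → r1=0x6e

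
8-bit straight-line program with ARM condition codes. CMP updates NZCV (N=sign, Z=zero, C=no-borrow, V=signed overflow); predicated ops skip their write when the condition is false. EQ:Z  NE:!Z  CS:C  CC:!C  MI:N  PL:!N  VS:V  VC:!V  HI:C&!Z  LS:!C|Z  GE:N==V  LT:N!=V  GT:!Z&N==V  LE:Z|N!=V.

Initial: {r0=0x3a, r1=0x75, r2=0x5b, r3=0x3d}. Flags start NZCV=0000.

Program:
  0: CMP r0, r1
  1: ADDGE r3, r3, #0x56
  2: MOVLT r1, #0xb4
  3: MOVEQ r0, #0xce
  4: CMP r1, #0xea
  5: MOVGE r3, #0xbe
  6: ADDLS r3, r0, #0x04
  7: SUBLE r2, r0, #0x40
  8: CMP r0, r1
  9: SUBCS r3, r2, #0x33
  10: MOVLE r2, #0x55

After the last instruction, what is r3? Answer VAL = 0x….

VAL = 0x3e

0: ✓ CMP  NZCV=1000
1: · ADDGE
2: ✓ MOVLT  r1←0xb4
3: · MOVEQ
4: ✓ CMP  NZCV=1000
5: · MOVGE
6: ✓ ADDLS  r3←0x3e
7: ✓ SUBLE  r2←0xfa
8: ✓ CMP  NZCV=1001
9: · SUBCS
10: · MOVLE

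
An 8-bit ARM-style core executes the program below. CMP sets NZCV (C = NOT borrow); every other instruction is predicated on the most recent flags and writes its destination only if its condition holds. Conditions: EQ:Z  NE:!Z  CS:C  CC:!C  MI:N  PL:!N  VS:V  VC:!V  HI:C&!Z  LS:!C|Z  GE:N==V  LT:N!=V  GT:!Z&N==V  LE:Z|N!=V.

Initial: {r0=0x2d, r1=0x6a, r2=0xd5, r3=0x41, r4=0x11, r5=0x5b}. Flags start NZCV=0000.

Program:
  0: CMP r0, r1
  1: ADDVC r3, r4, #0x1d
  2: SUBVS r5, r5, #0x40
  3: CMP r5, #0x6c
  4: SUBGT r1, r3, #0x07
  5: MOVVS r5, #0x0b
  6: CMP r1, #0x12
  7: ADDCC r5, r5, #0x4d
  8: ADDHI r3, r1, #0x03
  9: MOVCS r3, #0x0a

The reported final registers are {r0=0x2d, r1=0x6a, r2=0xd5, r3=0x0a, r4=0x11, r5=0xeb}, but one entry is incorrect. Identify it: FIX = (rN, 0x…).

[0] flags=1000 → (cmp)
[1] flags=1000 VC?T → r3=0x2e
[2] flags=1000 VS?F → skip
[3] flags=1000 → (cmp)
[4] flags=1000 GT?F → skip
[5] flags=1000 VS?F → skip
[6] flags=0010 → (cmp)
[7] flags=0010 CC?F → skip
[8] flags=0010 HI?T → r3=0x6d
[9] flags=0010 CS?T → r3=0x0a

FIX = (r5, 0x5b)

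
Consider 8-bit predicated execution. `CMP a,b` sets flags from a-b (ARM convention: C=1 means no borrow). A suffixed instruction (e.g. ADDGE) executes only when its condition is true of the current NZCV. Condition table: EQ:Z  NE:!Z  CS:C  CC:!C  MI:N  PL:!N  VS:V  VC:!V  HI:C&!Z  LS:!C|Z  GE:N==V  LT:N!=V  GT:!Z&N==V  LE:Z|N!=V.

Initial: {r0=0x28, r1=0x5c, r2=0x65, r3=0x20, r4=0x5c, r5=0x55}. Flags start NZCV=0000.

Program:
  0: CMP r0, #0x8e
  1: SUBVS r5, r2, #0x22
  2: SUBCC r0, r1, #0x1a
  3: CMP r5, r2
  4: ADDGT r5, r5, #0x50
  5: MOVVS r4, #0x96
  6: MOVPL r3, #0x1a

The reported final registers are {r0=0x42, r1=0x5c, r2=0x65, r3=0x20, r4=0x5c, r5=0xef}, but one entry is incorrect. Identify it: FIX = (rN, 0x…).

FIX = (r5, 0x43)

[0] flags=1001 → (cmp)
[1] flags=1001 VS?T → r5=0x43
[2] flags=1001 CC?T → r0=0x42
[3] flags=1000 → (cmp)
[4] flags=1000 GT?F → skip
[5] flags=1000 VS?F → skip
[6] flags=1000 PL?F → skip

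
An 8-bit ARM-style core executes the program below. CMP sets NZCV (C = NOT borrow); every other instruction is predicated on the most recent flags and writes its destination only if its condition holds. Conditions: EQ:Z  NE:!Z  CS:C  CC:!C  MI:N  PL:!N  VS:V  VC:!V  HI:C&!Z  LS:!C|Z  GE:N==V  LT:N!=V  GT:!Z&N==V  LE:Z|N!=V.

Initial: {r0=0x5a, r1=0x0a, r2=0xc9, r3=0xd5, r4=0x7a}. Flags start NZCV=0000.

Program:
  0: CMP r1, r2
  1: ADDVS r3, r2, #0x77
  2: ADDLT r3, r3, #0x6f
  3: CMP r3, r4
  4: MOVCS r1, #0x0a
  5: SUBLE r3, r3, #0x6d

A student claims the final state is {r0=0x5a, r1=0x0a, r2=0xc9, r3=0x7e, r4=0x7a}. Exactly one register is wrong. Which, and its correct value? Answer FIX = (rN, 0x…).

0: ✓ CMP  NZCV=0000
1: · ADDVS
2: · ADDLT
3: ✓ CMP  NZCV=0011
4: ✓ MOVCS  r1←0x0a
5: ✓ SUBLE  r3←0x68

FIX = (r3, 0x68)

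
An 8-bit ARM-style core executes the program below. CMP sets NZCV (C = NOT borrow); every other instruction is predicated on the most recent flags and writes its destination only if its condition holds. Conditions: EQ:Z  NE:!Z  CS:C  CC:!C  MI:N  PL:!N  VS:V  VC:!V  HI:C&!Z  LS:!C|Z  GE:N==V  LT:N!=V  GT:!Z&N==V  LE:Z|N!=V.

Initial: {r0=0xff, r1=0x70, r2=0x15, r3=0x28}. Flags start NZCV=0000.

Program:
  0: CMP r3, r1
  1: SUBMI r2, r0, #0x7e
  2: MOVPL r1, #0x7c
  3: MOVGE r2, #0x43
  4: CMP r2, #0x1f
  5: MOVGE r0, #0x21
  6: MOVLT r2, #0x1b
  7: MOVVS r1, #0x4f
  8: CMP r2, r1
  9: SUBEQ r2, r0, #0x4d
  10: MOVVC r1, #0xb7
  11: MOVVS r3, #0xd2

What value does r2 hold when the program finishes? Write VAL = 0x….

[0] flags=1000 → (cmp)
[1] flags=1000 MI?T → r2=0x81
[2] flags=1000 PL?F → skip
[3] flags=1000 GE?F → skip
[4] flags=0011 → (cmp)
[5] flags=0011 GE?F → skip
[6] flags=0011 LT?T → r2=0x1b
[7] flags=0011 VS?T → r1=0x4f
[8] flags=1000 → (cmp)
[9] flags=1000 EQ?F → skip
[10] flags=1000 VC?T → r1=0xb7
[11] flags=1000 VS?F → skip

VAL = 0x1b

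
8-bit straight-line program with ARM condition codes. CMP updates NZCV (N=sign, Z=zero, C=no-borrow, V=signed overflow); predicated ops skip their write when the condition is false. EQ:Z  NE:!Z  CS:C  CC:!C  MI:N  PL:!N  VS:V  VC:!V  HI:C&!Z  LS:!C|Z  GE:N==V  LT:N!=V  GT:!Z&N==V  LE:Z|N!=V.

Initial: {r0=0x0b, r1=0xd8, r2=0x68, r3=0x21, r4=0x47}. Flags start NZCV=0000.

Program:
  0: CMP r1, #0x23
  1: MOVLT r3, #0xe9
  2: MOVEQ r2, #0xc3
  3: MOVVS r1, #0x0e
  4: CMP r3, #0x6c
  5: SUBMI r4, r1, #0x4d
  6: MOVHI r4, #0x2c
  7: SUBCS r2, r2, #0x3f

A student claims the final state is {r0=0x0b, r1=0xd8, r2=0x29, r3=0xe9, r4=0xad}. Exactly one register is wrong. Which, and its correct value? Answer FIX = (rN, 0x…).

FIX = (r4, 0x2c)

0: ✓ CMP  NZCV=1010
1: ✓ MOVLT  r3←0xe9
2: · MOVEQ
3: · MOVVS
4: ✓ CMP  NZCV=0011
5: · SUBMI
6: ✓ MOVHI  r4←0x2c
7: ✓ SUBCS  r2←0x29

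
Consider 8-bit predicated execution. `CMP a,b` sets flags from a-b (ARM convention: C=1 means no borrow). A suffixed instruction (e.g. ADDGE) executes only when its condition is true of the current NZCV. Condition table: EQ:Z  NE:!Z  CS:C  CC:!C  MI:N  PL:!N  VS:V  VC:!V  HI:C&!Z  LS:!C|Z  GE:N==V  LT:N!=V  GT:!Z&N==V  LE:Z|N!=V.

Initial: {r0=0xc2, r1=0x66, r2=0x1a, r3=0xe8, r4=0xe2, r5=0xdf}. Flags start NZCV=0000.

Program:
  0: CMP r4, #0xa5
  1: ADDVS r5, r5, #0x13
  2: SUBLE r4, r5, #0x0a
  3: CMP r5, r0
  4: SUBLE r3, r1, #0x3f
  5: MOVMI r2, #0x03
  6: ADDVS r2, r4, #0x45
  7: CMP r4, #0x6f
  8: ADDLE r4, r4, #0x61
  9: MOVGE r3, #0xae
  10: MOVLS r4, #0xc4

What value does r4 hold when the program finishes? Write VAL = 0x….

VAL = 0x43

[0] flags=0010 → (cmp)
[1] flags=0010 VS?F → skip
[2] flags=0010 LE?F → skip
[3] flags=0010 → (cmp)
[4] flags=0010 LE?F → skip
[5] flags=0010 MI?F → skip
[6] flags=0010 VS?F → skip
[7] flags=0011 → (cmp)
[8] flags=0011 LE?T → r4=0x43
[9] flags=0011 GE?F → skip
[10] flags=0011 LS?F → skip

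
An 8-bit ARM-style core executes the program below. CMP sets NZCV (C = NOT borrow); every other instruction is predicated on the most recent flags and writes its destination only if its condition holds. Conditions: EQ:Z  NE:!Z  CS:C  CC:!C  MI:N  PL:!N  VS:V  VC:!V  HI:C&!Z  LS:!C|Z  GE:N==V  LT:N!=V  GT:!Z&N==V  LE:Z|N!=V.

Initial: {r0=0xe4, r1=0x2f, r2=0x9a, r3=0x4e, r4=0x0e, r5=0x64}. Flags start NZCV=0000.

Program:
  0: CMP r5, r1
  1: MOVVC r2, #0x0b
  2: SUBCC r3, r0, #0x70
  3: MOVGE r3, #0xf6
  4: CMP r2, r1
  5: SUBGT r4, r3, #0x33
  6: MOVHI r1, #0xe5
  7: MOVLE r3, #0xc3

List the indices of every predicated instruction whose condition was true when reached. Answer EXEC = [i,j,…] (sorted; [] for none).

[0] flags=0010 → (cmp)
[1] flags=0010 VC?T → r2=0x0b
[2] flags=0010 CC?F → skip
[3] flags=0010 GE?T → r3=0xf6
[4] flags=1000 → (cmp)
[5] flags=1000 GT?F → skip
[6] flags=1000 HI?F → skip
[7] flags=1000 LE?T → r3=0xc3

EXEC = [1,3,7]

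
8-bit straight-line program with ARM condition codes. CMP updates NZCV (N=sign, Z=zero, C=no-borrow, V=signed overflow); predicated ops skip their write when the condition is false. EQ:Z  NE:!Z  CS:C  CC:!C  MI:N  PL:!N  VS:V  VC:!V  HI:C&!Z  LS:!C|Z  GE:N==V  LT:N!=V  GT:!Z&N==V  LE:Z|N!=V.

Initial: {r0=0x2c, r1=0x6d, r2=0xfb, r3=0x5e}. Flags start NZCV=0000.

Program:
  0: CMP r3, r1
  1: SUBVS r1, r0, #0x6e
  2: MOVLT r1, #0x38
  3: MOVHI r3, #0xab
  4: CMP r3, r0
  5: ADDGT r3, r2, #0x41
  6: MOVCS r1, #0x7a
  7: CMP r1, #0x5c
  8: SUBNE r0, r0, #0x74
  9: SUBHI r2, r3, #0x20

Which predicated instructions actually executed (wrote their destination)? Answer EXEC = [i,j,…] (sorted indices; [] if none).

[0] flags=1000 → (cmp)
[1] flags=1000 VS?F → skip
[2] flags=1000 LT?T → r1=0x38
[3] flags=1000 HI?F → skip
[4] flags=0010 → (cmp)
[5] flags=0010 GT?T → r3=0x3c
[6] flags=0010 CS?T → r1=0x7a
[7] flags=0010 → (cmp)
[8] flags=0010 NE?T → r0=0xb8
[9] flags=0010 HI?T → r2=0x1c

EXEC = [2,5,6,8,9]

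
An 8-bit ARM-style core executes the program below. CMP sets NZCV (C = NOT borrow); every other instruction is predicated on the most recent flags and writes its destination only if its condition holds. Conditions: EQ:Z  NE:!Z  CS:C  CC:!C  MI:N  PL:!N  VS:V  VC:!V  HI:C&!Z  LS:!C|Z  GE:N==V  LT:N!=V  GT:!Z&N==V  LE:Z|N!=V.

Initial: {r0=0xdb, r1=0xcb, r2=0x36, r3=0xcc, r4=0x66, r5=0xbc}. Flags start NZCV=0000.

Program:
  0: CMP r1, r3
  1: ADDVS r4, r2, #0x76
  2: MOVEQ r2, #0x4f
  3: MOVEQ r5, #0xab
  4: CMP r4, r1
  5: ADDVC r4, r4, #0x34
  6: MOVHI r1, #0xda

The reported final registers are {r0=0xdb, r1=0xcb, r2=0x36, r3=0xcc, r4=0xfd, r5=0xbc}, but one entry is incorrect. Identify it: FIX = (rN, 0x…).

[0] flags=1000 → (cmp)
[1] flags=1000 VS?F → skip
[2] flags=1000 EQ?F → skip
[3] flags=1000 EQ?F → skip
[4] flags=1001 → (cmp)
[5] flags=1001 VC?F → skip
[6] flags=1001 HI?F → skip

FIX = (r4, 0x66)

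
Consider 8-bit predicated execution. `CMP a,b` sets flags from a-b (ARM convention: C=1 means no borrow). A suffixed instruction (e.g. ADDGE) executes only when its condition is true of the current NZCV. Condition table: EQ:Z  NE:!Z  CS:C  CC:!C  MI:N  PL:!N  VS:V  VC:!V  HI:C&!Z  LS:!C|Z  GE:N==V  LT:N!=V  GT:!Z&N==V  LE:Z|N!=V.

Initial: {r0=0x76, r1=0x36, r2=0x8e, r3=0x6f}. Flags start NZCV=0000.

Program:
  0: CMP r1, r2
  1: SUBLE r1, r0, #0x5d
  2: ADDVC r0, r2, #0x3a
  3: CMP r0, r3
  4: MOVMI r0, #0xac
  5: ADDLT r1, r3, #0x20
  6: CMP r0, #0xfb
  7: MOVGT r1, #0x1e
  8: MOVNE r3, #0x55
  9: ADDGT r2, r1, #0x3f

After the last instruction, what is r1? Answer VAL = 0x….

VAL = 0x1e

0: ✓ CMP  NZCV=1001
1: · SUBLE
2: · ADDVC
3: ✓ CMP  NZCV=0010
4: · MOVMI
5: · ADDLT
6: ✓ CMP  NZCV=0000
7: ✓ MOVGT  r1←0x1e
8: ✓ MOVNE  r3←0x55
9: ✓ ADDGT  r2←0x5d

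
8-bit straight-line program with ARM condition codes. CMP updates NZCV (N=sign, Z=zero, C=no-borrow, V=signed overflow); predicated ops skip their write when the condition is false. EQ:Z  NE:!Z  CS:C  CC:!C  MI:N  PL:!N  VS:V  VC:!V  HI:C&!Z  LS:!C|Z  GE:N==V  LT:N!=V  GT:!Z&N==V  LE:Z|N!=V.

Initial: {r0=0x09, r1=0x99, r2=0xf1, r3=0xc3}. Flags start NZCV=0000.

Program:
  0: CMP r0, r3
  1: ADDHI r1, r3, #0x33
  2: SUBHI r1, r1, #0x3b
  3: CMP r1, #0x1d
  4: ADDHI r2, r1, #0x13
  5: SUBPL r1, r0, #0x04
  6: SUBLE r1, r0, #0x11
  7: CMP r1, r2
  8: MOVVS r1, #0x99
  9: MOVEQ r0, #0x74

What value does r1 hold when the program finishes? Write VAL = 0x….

VAL = 0xf8

[0] flags=0000 → (cmp)
[1] flags=0000 HI?F → skip
[2] flags=0000 HI?F → skip
[3] flags=0011 → (cmp)
[4] flags=0011 HI?T → r2=0xac
[5] flags=0011 PL?T → r1=0x05
[6] flags=0011 LE?T → r1=0xf8
[7] flags=0010 → (cmp)
[8] flags=0010 VS?F → skip
[9] flags=0010 EQ?F → skip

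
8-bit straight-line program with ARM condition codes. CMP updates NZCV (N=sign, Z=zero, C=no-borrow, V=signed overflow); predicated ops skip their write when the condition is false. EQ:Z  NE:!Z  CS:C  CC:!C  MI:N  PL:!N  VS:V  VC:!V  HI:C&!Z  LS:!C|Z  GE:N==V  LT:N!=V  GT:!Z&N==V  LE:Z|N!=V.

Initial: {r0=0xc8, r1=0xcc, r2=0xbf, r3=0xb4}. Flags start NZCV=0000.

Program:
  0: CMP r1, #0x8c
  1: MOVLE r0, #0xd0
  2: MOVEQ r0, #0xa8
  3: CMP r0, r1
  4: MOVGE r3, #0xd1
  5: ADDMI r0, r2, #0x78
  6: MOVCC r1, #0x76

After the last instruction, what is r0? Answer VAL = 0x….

VAL = 0x37

[0] flags=0010 → (cmp)
[1] flags=0010 LE?F → skip
[2] flags=0010 EQ?F → skip
[3] flags=1000 → (cmp)
[4] flags=1000 GE?F → skip
[5] flags=1000 MI?T → r0=0x37
[6] flags=1000 CC?T → r1=0x76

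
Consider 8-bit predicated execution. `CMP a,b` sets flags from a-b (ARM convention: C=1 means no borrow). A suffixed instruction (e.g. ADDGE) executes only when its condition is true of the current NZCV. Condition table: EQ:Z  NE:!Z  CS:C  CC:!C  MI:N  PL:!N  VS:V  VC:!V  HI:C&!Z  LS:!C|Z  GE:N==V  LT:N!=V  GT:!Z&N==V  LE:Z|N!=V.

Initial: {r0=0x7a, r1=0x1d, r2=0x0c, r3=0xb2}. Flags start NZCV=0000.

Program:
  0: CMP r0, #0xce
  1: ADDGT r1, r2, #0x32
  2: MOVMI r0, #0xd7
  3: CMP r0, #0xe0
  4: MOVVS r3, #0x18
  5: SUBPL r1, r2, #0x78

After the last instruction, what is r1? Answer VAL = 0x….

0: ✓ CMP  NZCV=1001
1: ✓ ADDGT  r1←0x3e
2: ✓ MOVMI  r0←0xd7
3: ✓ CMP  NZCV=1000
4: · MOVVS
5: · SUBPL

VAL = 0x3e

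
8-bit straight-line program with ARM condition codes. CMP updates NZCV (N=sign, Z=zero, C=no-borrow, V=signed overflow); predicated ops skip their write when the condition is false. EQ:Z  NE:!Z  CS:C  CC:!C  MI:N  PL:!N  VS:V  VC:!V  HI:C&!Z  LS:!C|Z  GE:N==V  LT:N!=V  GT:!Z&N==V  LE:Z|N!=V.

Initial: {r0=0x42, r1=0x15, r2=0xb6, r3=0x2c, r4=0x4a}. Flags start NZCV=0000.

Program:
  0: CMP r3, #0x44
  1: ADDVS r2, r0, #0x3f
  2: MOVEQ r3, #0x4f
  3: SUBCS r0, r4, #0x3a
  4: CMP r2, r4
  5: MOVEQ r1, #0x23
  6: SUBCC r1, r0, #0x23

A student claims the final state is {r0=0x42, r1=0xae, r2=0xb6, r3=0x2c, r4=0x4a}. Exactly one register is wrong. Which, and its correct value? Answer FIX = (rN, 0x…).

FIX = (r1, 0x15)

[0] flags=1000 → (cmp)
[1] flags=1000 VS?F → skip
[2] flags=1000 EQ?F → skip
[3] flags=1000 CS?F → skip
[4] flags=0011 → (cmp)
[5] flags=0011 EQ?F → skip
[6] flags=0011 CC?F → skip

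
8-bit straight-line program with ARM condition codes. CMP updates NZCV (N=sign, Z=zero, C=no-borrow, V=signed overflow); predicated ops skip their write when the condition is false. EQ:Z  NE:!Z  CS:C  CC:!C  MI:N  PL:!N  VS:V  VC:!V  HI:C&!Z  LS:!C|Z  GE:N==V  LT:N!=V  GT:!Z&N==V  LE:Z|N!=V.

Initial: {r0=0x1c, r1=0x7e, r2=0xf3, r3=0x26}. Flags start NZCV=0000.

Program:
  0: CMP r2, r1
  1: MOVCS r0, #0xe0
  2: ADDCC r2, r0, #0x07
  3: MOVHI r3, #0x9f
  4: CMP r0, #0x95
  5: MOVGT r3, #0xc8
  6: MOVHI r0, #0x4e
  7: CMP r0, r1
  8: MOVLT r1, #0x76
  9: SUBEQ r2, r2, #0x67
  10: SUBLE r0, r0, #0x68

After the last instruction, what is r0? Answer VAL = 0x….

[0] flags=0011 → (cmp)
[1] flags=0011 CS?T → r0=0xe0
[2] flags=0011 CC?F → skip
[3] flags=0011 HI?T → r3=0x9f
[4] flags=0010 → (cmp)
[5] flags=0010 GT?T → r3=0xc8
[6] flags=0010 HI?T → r0=0x4e
[7] flags=1000 → (cmp)
[8] flags=1000 LT?T → r1=0x76
[9] flags=1000 EQ?F → skip
[10] flags=1000 LE?T → r0=0xe6

VAL = 0xe6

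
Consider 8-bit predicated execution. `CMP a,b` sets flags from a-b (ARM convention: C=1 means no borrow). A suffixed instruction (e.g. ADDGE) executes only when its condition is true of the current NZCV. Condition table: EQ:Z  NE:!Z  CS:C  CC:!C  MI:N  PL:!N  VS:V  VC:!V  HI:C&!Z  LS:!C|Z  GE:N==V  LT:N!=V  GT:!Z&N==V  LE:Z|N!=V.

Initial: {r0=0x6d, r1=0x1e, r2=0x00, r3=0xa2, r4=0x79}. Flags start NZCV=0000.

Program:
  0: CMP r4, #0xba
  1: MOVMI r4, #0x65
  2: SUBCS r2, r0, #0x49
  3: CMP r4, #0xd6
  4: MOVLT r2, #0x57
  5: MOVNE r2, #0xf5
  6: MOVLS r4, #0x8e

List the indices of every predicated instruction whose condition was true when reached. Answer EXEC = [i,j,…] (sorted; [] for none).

[0] flags=1001 → (cmp)
[1] flags=1001 MI?T → r4=0x65
[2] flags=1001 CS?F → skip
[3] flags=1001 → (cmp)
[4] flags=1001 LT?F → skip
[5] flags=1001 NE?T → r2=0xf5
[6] flags=1001 LS?T → r4=0x8e

EXEC = [1,5,6]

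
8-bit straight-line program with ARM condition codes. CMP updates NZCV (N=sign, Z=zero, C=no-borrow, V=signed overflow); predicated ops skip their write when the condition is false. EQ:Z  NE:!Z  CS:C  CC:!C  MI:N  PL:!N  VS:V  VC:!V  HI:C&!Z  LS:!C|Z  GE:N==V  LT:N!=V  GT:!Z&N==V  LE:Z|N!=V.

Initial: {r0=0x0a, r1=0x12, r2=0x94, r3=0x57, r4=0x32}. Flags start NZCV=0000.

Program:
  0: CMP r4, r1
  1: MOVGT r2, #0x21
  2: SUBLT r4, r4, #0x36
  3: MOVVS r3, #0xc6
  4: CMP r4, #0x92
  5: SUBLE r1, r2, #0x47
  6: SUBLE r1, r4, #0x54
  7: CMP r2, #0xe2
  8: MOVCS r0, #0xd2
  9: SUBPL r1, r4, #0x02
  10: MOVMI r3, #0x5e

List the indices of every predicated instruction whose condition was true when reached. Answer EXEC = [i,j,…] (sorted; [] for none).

EXEC = [1,9]

0: ✓ CMP  NZCV=0010
1: ✓ MOVGT  r2←0x21
2: · SUBLT
3: · MOVVS
4: ✓ CMP  NZCV=1001
5: · SUBLE
6: · SUBLE
7: ✓ CMP  NZCV=0000
8: · MOVCS
9: ✓ SUBPL  r1←0x30
10: · MOVMI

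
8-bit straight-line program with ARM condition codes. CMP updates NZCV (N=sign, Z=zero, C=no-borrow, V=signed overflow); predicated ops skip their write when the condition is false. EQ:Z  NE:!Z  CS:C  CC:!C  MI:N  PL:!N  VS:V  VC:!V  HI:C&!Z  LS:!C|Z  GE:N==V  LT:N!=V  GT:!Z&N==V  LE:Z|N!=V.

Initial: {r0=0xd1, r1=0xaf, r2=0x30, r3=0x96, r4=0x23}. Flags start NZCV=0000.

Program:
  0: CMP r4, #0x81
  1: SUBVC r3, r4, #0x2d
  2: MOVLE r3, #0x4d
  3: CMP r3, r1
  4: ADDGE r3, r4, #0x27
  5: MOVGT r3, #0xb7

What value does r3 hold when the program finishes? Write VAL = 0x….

0: ✓ CMP  NZCV=1001
1: · SUBVC
2: · MOVLE
3: ✓ CMP  NZCV=1000
4: · ADDGE
5: · MOVGT

VAL = 0x96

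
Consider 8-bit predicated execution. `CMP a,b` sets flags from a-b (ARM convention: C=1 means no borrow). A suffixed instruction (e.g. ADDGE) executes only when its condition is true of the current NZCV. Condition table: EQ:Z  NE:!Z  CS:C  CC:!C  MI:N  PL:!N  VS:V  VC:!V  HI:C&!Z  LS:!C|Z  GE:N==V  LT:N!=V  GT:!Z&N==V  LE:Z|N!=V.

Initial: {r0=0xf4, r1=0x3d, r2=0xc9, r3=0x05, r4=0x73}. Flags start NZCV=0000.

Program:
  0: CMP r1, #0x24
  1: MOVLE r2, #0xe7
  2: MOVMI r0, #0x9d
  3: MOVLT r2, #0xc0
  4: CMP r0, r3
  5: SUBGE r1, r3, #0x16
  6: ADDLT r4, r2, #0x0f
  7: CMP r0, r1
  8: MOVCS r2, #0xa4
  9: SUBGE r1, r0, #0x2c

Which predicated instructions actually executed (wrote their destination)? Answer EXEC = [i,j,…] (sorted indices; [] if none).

EXEC = [6,8]

[0] flags=0010 → (cmp)
[1] flags=0010 LE?F → skip
[2] flags=0010 MI?F → skip
[3] flags=0010 LT?F → skip
[4] flags=1010 → (cmp)
[5] flags=1010 GE?F → skip
[6] flags=1010 LT?T → r4=0xd8
[7] flags=1010 → (cmp)
[8] flags=1010 CS?T → r2=0xa4
[9] flags=1010 GE?F → skip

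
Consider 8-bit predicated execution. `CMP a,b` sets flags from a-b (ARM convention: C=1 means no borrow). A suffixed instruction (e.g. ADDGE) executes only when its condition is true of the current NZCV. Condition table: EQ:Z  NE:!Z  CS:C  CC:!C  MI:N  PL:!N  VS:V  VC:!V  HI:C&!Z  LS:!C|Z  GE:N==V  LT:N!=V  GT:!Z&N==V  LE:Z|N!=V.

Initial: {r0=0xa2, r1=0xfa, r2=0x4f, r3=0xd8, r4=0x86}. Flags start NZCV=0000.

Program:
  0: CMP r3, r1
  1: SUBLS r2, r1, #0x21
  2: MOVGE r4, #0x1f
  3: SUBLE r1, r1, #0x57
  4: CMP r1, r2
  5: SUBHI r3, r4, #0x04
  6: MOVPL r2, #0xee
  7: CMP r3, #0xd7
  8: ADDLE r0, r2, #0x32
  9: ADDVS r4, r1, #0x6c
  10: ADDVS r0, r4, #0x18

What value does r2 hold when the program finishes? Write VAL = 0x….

VAL = 0xd9

[0] flags=1000 → (cmp)
[1] flags=1000 LS?T → r2=0xd9
[2] flags=1000 GE?F → skip
[3] flags=1000 LE?T → r1=0xa3
[4] flags=1000 → (cmp)
[5] flags=1000 HI?F → skip
[6] flags=1000 PL?F → skip
[7] flags=0010 → (cmp)
[8] flags=0010 LE?F → skip
[9] flags=0010 VS?F → skip
[10] flags=0010 VS?F → skip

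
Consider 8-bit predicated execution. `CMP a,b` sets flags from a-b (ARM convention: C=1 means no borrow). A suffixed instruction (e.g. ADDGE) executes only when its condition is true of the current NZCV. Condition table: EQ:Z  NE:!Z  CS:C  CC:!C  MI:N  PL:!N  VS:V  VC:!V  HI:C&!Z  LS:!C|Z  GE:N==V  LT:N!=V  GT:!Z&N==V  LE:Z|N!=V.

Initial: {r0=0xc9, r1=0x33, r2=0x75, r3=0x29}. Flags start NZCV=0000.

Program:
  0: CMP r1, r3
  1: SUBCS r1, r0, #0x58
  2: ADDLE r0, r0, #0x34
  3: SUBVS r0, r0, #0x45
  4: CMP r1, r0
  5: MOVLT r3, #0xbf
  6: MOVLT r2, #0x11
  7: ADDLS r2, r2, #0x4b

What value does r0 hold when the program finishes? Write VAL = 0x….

0: ✓ CMP  NZCV=0010
1: ✓ SUBCS  r1←0x71
2: · ADDLE
3: · SUBVS
4: ✓ CMP  NZCV=1001
5: · MOVLT
6: · MOVLT
7: ✓ ADDLS  r2←0xc0

VAL = 0xc9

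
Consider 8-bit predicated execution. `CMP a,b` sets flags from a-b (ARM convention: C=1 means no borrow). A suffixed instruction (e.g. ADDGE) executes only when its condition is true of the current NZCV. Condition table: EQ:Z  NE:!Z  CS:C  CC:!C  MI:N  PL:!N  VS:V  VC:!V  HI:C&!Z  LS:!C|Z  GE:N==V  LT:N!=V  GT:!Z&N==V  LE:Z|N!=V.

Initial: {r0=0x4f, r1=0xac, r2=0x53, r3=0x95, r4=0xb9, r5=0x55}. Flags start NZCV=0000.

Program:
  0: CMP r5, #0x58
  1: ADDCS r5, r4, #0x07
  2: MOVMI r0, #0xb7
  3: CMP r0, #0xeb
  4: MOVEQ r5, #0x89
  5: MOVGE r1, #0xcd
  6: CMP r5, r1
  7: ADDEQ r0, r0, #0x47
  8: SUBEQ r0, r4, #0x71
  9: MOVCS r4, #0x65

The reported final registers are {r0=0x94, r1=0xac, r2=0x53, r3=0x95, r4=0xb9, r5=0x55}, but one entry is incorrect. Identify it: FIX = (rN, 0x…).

[0] flags=1000 → (cmp)
[1] flags=1000 CS?F → skip
[2] flags=1000 MI?T → r0=0xb7
[3] flags=1000 → (cmp)
[4] flags=1000 EQ?F → skip
[5] flags=1000 GE?F → skip
[6] flags=1001 → (cmp)
[7] flags=1001 EQ?F → skip
[8] flags=1001 EQ?F → skip
[9] flags=1001 CS?F → skip

FIX = (r0, 0xb7)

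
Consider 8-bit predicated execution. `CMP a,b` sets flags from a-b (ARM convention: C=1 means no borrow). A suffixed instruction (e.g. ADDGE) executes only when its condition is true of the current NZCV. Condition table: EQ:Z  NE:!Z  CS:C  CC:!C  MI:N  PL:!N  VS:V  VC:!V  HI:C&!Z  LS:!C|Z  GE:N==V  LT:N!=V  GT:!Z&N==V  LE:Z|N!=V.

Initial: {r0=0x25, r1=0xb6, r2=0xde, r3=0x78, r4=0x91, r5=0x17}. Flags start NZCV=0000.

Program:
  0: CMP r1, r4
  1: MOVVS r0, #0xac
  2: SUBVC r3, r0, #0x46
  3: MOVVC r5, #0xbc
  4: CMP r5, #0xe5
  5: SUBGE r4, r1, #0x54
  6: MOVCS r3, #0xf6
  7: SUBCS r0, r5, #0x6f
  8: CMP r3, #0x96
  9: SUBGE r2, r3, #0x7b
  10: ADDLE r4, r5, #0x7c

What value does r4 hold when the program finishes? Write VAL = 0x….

VAL = 0x91

0: ✓ CMP  NZCV=0010
1: · MOVVS
2: ✓ SUBVC  r3←0xdf
3: ✓ MOVVC  r5←0xbc
4: ✓ CMP  NZCV=1000
5: · SUBGE
6: · MOVCS
7: · SUBCS
8: ✓ CMP  NZCV=0010
9: ✓ SUBGE  r2←0x64
10: · ADDLE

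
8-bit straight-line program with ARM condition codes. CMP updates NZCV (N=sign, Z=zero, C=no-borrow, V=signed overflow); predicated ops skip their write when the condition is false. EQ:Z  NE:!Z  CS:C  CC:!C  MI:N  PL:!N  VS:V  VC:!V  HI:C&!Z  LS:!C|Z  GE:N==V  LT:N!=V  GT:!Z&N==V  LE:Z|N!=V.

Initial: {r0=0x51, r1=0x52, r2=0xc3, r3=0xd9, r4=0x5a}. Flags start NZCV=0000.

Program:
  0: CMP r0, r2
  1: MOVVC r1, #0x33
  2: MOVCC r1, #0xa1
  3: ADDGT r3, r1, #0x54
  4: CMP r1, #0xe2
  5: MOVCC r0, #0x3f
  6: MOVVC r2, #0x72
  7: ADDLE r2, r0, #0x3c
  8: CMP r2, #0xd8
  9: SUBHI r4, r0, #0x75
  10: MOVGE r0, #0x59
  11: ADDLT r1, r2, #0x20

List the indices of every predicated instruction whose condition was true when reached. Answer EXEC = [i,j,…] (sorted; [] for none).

EXEC = [2,3,5,6,7,10]

[0] flags=1001 → (cmp)
[1] flags=1001 VC?F → skip
[2] flags=1001 CC?T → r1=0xa1
[3] flags=1001 GT?T → r3=0xf5
[4] flags=1000 → (cmp)
[5] flags=1000 CC?T → r0=0x3f
[6] flags=1000 VC?T → r2=0x72
[7] flags=1000 LE?T → r2=0x7b
[8] flags=1001 → (cmp)
[9] flags=1001 HI?F → skip
[10] flags=1001 GE?T → r0=0x59
[11] flags=1001 LT?F → skip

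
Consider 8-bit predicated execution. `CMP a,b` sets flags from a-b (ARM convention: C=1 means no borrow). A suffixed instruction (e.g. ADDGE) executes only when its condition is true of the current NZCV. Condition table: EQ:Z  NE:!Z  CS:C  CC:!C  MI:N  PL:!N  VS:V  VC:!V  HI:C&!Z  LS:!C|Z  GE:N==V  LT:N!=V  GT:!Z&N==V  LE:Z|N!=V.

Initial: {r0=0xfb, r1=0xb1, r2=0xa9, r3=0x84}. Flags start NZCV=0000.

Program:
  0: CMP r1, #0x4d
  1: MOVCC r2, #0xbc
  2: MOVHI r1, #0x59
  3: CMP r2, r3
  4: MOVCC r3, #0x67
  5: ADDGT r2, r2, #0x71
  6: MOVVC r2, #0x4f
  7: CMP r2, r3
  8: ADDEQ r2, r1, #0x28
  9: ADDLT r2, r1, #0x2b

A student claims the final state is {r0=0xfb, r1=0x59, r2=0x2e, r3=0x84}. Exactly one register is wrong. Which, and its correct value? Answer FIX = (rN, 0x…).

0: ✓ CMP  NZCV=0011
1: · MOVCC
2: ✓ MOVHI  r1←0x59
3: ✓ CMP  NZCV=0010
4: · MOVCC
5: ✓ ADDGT  r2←0x1a
6: ✓ MOVVC  r2←0x4f
7: ✓ CMP  NZCV=1001
8: · ADDEQ
9: · ADDLT

FIX = (r2, 0x4f)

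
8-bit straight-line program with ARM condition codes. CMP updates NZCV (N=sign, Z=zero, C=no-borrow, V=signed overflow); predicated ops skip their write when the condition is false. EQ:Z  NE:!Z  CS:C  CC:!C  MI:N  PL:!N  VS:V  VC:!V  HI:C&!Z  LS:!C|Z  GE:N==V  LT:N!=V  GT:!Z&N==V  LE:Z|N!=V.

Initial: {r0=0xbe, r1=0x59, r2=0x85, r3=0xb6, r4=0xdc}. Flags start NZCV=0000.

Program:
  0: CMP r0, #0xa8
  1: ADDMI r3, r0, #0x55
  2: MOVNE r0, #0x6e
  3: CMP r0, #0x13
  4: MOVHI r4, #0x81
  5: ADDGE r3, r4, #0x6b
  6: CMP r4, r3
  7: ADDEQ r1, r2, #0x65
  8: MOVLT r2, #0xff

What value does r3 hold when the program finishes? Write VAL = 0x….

0: ✓ CMP  NZCV=0010
1: · ADDMI
2: ✓ MOVNE  r0←0x6e
3: ✓ CMP  NZCV=0010
4: ✓ MOVHI  r4←0x81
5: ✓ ADDGE  r3←0xec
6: ✓ CMP  NZCV=1000
7: · ADDEQ
8: ✓ MOVLT  r2←0xff

VAL = 0xec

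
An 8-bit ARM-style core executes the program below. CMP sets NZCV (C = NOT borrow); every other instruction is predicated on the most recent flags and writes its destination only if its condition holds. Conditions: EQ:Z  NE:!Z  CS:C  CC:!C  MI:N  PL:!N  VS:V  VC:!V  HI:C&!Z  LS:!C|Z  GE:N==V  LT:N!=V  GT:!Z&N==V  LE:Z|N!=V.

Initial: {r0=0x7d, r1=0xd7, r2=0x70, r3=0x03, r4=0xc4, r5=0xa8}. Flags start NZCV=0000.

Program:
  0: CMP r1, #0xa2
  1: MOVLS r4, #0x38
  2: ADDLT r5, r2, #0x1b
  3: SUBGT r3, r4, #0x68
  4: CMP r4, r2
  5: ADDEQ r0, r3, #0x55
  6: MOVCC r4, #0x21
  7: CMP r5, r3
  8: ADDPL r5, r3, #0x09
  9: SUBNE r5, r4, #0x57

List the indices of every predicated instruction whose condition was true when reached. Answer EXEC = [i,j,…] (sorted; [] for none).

EXEC = [3,8,9]

0: ✓ CMP  NZCV=0010
1: · MOVLS
2: · ADDLT
3: ✓ SUBGT  r3←0x5c
4: ✓ CMP  NZCV=0011
5: · ADDEQ
6: · MOVCC
7: ✓ CMP  NZCV=0011
8: ✓ ADDPL  r5←0x65
9: ✓ SUBNE  r5←0x6d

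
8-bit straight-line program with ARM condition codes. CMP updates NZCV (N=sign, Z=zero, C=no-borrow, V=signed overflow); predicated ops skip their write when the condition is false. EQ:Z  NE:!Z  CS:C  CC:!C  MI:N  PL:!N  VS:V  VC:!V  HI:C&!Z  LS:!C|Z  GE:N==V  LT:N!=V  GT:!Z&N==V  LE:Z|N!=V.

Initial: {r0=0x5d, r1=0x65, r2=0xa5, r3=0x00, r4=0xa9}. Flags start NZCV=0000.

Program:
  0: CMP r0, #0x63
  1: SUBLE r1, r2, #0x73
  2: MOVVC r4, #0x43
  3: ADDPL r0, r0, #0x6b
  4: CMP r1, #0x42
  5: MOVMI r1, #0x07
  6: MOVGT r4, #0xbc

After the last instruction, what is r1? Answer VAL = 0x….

[0] flags=1000 → (cmp)
[1] flags=1000 LE?T → r1=0x32
[2] flags=1000 VC?T → r4=0x43
[3] flags=1000 PL?F → skip
[4] flags=1000 → (cmp)
[5] flags=1000 MI?T → r1=0x07
[6] flags=1000 GT?F → skip

VAL = 0x07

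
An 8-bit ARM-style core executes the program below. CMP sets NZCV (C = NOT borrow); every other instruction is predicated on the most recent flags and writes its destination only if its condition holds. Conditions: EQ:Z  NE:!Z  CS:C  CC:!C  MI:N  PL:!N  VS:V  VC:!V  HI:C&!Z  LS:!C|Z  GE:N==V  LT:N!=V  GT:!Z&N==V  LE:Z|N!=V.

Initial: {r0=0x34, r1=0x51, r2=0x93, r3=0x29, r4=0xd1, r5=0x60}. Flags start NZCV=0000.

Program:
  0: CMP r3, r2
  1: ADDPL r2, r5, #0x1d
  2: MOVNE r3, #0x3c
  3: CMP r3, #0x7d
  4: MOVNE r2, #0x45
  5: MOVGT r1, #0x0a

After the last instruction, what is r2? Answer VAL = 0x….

VAL = 0x45

[0] flags=1001 → (cmp)
[1] flags=1001 PL?F → skip
[2] flags=1001 NE?T → r3=0x3c
[3] flags=1000 → (cmp)
[4] flags=1000 NE?T → r2=0x45
[5] flags=1000 GT?F → skip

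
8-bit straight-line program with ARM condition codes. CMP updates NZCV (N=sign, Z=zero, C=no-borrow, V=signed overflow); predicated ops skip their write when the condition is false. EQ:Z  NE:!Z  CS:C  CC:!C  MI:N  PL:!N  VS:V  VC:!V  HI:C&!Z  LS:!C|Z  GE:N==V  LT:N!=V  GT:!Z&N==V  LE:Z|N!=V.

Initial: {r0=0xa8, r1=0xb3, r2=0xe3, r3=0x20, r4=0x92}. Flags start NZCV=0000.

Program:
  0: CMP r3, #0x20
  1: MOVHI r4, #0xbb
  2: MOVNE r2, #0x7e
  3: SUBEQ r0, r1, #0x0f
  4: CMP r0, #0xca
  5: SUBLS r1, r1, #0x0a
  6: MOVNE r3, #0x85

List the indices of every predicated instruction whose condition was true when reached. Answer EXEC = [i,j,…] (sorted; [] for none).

0: ✓ CMP  NZCV=0110
1: · MOVHI
2: · MOVNE
3: ✓ SUBEQ  r0←0xa4
4: ✓ CMP  NZCV=1000
5: ✓ SUBLS  r1←0xa9
6: ✓ MOVNE  r3←0x85

EXEC = [3,5,6]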